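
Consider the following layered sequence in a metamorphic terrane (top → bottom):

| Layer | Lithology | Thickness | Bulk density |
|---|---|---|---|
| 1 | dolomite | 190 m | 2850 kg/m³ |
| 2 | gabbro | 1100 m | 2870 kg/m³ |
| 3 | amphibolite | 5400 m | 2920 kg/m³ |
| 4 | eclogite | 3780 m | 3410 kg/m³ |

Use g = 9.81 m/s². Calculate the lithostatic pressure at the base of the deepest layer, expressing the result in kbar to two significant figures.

3.2 kbar

dolomite: 2850 kg/m³ × 9.81 m/s² × 190 m = 5.312×10^6 Pa = 0.05312 kbar
gabbro: 2870 kg/m³ × 9.81 m/s² × 1100 m = 3.097×10^7 Pa = 0.3097 kbar
amphibolite: 2920 kg/m³ × 9.81 m/s² × 5400 m = 1.547×10^8 Pa = 1.547 kbar
eclogite: 3410 kg/m³ × 9.81 m/s² × 3780 m = 1.264×10^8 Pa = 1.264 kbar
Total = 0.05312 + 0.3097 + 1.547 + 1.264 = 3.1742 kbar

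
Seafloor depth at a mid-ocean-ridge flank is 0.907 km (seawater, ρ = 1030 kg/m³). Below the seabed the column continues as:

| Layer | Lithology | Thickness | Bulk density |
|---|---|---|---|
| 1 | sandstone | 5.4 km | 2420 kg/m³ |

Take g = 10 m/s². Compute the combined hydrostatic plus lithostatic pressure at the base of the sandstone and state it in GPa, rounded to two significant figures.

0.14 GPa

seawater: 1030 kg/m³ × 10 m/s² × 907 m = 9.342×10^6 Pa = 9.342×10^-3 GPa
sandstone: 2420 kg/m³ × 10 m/s² × 5400 m = 1.307×10^8 Pa = 0.1307 GPa
Total = 9.342×10^-3 + 0.1307 = 0.14002 GPa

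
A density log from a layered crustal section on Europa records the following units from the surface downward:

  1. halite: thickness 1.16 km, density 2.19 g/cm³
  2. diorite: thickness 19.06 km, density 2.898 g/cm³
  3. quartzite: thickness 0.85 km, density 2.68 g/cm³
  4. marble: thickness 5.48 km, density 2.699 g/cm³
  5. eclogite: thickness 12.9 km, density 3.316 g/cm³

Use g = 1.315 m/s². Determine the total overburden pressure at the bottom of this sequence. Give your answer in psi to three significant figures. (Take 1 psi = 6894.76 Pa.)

halite: 2190 kg/m³ × 1.315 m/s² × 1160 m = 3.341×10^6 Pa = 484.5 psi
diorite: 2898 kg/m³ × 1.315 m/s² × 19060 m = 7.264×10^7 Pa = 10535 psi
quartzite: 2680 kg/m³ × 1.315 m/s² × 850 m = 2.996×10^6 Pa = 434.5 psi
marble: 2699 kg/m³ × 1.315 m/s² × 5480 m = 1.945×10^7 Pa = 2821 psi
eclogite: 3316 kg/m³ × 1.315 m/s² × 12900 m = 5.625×10^7 Pa = 8159 psi
Total = 484.5 + 10535 + 434.5 + 2821 + 8159 = 22433 psi

22400 psi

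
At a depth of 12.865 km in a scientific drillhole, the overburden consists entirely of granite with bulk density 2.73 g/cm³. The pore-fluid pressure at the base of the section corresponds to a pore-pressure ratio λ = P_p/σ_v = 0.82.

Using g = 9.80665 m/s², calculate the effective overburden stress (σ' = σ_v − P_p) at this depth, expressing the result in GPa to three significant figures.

Overburden (lithostatic) stress σ_v:
granite: 2730 kg/m³ × 9.80665 m/s² × 12865 m = 3.444×10^8 Pa = 344.4 MPa
Pore pressure P_p = λ·σ_v = 0.82 × 344.4 MPa = 282.4 MPa
Effective stress σ' = σ_v − P_p = 344.4 − 282.4 = 61.996 MPa = 0.061996 GPa

0.0620 GPa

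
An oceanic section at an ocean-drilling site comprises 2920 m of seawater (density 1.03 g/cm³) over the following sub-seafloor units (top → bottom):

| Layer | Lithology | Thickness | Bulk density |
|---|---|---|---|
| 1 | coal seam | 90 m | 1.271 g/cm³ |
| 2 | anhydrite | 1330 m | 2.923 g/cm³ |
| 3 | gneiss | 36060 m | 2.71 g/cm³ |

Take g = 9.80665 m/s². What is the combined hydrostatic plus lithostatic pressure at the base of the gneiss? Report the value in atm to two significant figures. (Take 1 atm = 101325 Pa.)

10000 atm

seawater: 1030 kg/m³ × 9.80665 m/s² × 2920 m = 2.949×10^7 Pa = 291.1 atm
coal seam: 1271 kg/m³ × 9.80665 m/s² × 90 m = 1.122×10^6 Pa = 11.07 atm
anhydrite: 2923 kg/m³ × 9.80665 m/s² × 1330 m = 3.812×10^7 Pa = 376.3 atm
gneiss: 2710 kg/m³ × 9.80665 m/s² × 36060 m = 9.583×10^8 Pa = 9458 atm
Total = 291.1 + 11.07 + 376.3 + 9458 = 10136 atm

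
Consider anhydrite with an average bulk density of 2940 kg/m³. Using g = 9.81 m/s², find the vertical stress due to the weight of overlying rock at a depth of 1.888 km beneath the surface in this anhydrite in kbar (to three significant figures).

0.545 kbar

anhydrite: 2940 kg/m³ × 9.81 m/s² × 1888 m = 5.445×10^7 Pa = 0.5445 kbar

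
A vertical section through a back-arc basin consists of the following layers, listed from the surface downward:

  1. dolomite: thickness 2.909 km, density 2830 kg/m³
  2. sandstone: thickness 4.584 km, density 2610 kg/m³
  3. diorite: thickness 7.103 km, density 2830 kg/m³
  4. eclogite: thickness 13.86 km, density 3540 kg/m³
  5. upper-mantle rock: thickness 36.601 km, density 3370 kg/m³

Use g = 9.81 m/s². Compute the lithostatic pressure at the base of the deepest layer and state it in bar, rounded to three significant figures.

20900 bar

dolomite: 2830 kg/m³ × 9.81 m/s² × 2909 m = 8.076×10^7 Pa = 807.6 bar
sandstone: 2610 kg/m³ × 9.81 m/s² × 4584 m = 1.174×10^8 Pa = 1174 bar
diorite: 2830 kg/m³ × 9.81 m/s² × 7103 m = 1.972×10^8 Pa = 1972 bar
eclogite: 3540 kg/m³ × 9.81 m/s² × 13860 m = 4.813×10^8 Pa = 4813 bar
upper-mantle rock: 3370 kg/m³ × 9.81 m/s² × 36601 m = 1.210×10^9 Pa = 12100 bar
Total = 807.6 + 1174 + 1972 + 4813 + 12100 = 20867 bar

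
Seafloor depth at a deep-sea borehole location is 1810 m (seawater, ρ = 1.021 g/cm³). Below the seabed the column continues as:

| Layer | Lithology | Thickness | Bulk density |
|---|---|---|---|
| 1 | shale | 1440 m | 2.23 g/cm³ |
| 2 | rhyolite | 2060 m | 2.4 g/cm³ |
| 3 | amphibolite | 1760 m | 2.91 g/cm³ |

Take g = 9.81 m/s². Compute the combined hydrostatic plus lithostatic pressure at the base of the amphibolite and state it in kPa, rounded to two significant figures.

150000 kPa

seawater: 1021 kg/m³ × 9.81 m/s² × 1810 m = 1.813×10^7 Pa = 18129 kPa
shale: 2230 kg/m³ × 9.81 m/s² × 1440 m = 3.150×10^7 Pa = 31502 kPa
rhyolite: 2400 kg/m³ × 9.81 m/s² × 2060 m = 4.850×10^7 Pa = 48501 kPa
amphibolite: 2910 kg/m³ × 9.81 m/s² × 1760 m = 5.024×10^7 Pa = 50243 kPa
Total = 18129 + 31502 + 48501 + 50243 = 1.4837×10^5 kPa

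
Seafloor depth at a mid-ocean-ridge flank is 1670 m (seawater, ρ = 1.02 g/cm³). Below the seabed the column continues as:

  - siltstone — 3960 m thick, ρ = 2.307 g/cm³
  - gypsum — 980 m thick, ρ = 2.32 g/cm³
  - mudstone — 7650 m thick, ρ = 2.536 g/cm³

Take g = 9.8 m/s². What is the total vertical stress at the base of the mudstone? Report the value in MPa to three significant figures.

319 MPa

seawater: 1020 kg/m³ × 9.8 m/s² × 1670 m = 1.669×10^7 Pa = 16.69 MPa
siltstone: 2307 kg/m³ × 9.8 m/s² × 3960 m = 8.953×10^7 Pa = 89.53 MPa
gypsum: 2320 kg/m³ × 9.8 m/s² × 980 m = 2.228×10^7 Pa = 22.28 MPa
mudstone: 2536 kg/m³ × 9.8 m/s² × 7650 m = 1.901×10^8 Pa = 190.1 MPa
Total = 16.69 + 89.53 + 22.28 + 190.1 = 318.63 MPa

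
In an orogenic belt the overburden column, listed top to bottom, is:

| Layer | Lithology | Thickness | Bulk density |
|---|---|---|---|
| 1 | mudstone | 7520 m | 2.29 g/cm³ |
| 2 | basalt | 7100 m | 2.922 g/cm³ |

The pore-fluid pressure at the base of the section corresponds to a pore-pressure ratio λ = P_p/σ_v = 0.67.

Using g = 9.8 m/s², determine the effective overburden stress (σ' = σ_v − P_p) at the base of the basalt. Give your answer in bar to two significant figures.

Overburden (lithostatic) stress σ_v:
mudstone: 2290 kg/m³ × 9.8 m/s² × 7520 m = 1.688×10^8 Pa = 168.8 MPa
basalt: 2922 kg/m³ × 9.8 m/s² × 7100 m = 2.033×10^8 Pa = 203.3 MPa
Total = 168.8 + 203.3 = 372.08 MPa
Pore pressure P_p = λ·σ_v = 0.67 × 372.1 MPa = 249.3 MPa
Effective stress σ' = σ_v − P_p = 372.1 − 249.3 = 122.79 MPa = 1227.9 bar

1200 bar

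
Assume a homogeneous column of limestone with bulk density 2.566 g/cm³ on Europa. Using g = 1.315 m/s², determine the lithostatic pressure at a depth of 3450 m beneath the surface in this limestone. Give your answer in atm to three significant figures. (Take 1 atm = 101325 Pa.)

115 atm

limestone: 2566 kg/m³ × 1.315 m/s² × 3450 m = 1.164×10^7 Pa = 114.9 atm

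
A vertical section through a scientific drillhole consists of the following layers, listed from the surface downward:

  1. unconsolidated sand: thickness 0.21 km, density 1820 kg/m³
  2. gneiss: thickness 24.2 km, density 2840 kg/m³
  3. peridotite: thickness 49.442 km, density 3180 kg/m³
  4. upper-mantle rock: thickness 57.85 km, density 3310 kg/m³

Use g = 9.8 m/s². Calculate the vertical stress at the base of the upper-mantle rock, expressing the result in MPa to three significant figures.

4090 MPa

unconsolidated sand: 1820 kg/m³ × 9.8 m/s² × 210 m = 3.746×10^6 Pa = 3.746 MPa
gneiss: 2840 kg/m³ × 9.8 m/s² × 24200 m = 6.735×10^8 Pa = 673.5 MPa
peridotite: 3180 kg/m³ × 9.8 m/s² × 49442 m = 1.541×10^9 Pa = 1541 MPa
upper-mantle rock: 3310 kg/m³ × 9.8 m/s² × 57850 m = 1.877×10^9 Pa = 1877 MPa
Total = 3.746 + 673.5 + 1541 + 1877 = 4094.6 MPa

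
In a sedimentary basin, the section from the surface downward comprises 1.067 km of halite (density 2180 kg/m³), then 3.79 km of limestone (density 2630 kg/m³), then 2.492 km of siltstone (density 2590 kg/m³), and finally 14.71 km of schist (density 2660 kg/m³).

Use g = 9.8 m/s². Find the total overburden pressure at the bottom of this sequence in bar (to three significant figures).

5670 bar

halite: 2180 kg/m³ × 9.8 m/s² × 1067 m = 2.280×10^7 Pa = 228.0 bar
limestone: 2630 kg/m³ × 9.8 m/s² × 3790 m = 9.768×10^7 Pa = 976.8 bar
siltstone: 2590 kg/m³ × 9.8 m/s² × 2492 m = 6.325×10^7 Pa = 632.5 bar
schist: 2660 kg/m³ × 9.8 m/s² × 14710 m = 3.835×10^8 Pa = 3835 bar
Total = 228.0 + 976.8 + 632.5 + 3835 = 5671.9 bar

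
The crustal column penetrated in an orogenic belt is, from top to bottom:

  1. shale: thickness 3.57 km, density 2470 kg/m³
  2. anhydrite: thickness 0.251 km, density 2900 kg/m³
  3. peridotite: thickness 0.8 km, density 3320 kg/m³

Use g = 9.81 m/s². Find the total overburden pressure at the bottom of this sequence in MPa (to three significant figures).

120 MPa

shale: 2470 kg/m³ × 9.81 m/s² × 3570 m = 8.650×10^7 Pa = 86.50 MPa
anhydrite: 2900 kg/m³ × 9.81 m/s² × 251 m = 7.141×10^6 Pa = 7.141 MPa
peridotite: 3320 kg/m³ × 9.81 m/s² × 800 m = 2.606×10^7 Pa = 26.06 MPa
Total = 86.50 + 7.141 + 26.06 = 119.70 MPa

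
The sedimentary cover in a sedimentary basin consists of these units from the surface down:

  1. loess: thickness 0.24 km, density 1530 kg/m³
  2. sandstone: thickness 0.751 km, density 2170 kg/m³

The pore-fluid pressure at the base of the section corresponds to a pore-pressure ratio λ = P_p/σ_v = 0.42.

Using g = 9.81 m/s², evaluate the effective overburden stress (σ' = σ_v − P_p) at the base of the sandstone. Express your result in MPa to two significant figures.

Overburden (lithostatic) stress σ_v:
loess: 1530 kg/m³ × 9.81 m/s² × 240 m = 3.602×10^6 Pa = 3.602 MPa
sandstone: 2170 kg/m³ × 9.81 m/s² × 751 m = 1.599×10^7 Pa = 15.99 MPa
Total = 3.602 + 15.99 = 19.589 MPa
Pore pressure P_p = λ·σ_v = 0.42 × 19.59 MPa = 8.228 MPa
Effective stress σ' = σ_v − P_p = 19.59 − 8.228 = 11.362 MPa

11 MPa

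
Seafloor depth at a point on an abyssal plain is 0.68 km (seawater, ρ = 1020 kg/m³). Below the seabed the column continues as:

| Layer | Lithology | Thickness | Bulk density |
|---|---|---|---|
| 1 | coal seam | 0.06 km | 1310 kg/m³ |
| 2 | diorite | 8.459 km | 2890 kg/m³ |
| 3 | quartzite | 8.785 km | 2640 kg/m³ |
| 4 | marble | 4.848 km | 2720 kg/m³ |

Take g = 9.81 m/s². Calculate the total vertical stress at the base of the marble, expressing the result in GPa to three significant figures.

0.604 GPa

seawater: 1020 kg/m³ × 9.81 m/s² × 680 m = 6.804×10^6 Pa = 6.804×10^-3 GPa
coal seam: 1310 kg/m³ × 9.81 m/s² × 60 m = 7.711×10^5 Pa = 7.711×10^-4 GPa
diorite: 2890 kg/m³ × 9.81 m/s² × 8459 m = 2.398×10^8 Pa = 0.2398 GPa
quartzite: 2640 kg/m³ × 9.81 m/s² × 8785 m = 2.275×10^8 Pa = 0.2275 GPa
marble: 2720 kg/m³ × 9.81 m/s² × 4848 m = 1.294×10^8 Pa = 0.1294 GPa
Total = 6.804×10^-3 + 7.711×10^-4 + 0.2398 + 0.2275 + 0.1294 = 0.60427 GPa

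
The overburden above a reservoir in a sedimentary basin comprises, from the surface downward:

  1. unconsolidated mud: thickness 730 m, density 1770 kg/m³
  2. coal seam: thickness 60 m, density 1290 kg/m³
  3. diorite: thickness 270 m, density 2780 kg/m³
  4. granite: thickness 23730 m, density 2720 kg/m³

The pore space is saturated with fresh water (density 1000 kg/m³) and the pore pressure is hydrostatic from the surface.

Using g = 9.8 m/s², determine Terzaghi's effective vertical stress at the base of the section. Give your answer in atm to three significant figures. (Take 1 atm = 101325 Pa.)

4050 atm

Overburden (lithostatic) stress σ_v:
unconsolidated mud: 1770 kg/m³ × 9.8 m/s² × 730 m = 1.266×10^7 Pa = 12.66 MPa
coal seam: 1290 kg/m³ × 9.8 m/s² × 60 m = 7.585×10^5 Pa = 0.7585 MPa
diorite: 2780 kg/m³ × 9.8 m/s² × 270 m = 7.356×10^6 Pa = 7.356 MPa
granite: 2720 kg/m³ × 9.8 m/s² × 23730 m = 6.325×10^8 Pa = 632.5 MPa
Total = 12.66 + 0.7585 + 7.356 + 632.5 = 653.32 MPa
Pore pressure P_p = 1000 kg/m³ × 9.8 m/s² × 24790 m = 2.429×10^8 Pa = 242.9 MPa
Effective stress σ' = σ_v − P_p = 653.3 − 242.9 = 410.38 MPa = 4050.2 atm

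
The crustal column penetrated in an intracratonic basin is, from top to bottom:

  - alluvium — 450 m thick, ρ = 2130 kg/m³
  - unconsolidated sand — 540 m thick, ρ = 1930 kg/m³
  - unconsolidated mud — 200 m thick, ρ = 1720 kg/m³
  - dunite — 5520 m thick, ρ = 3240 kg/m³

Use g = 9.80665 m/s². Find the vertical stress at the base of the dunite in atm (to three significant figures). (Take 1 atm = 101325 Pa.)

1960 atm

alluvium: 2130 kg/m³ × 9.80665 m/s² × 450 m = 9.400×10^6 Pa = 92.77 atm
unconsolidated sand: 1930 kg/m³ × 9.80665 m/s² × 540 m = 1.022×10^7 Pa = 100.9 atm
unconsolidated mud: 1720 kg/m³ × 9.80665 m/s² × 200 m = 3.373×10^6 Pa = 33.29 atm
dunite: 3240 kg/m³ × 9.80665 m/s² × 5520 m = 1.754×10^8 Pa = 1731 atm
Total = 92.77 + 100.9 + 33.29 + 1731 = 1957.9 atm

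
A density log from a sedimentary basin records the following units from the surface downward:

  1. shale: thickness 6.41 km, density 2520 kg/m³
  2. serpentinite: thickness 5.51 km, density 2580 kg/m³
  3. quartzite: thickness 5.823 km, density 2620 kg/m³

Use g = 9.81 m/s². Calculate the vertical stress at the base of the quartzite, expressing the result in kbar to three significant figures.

shale: 2520 kg/m³ × 9.81 m/s² × 6410 m = 1.585×10^8 Pa = 1.585 kbar
serpentinite: 2580 kg/m³ × 9.81 m/s² × 5510 m = 1.395×10^8 Pa = 1.395 kbar
quartzite: 2620 kg/m³ × 9.81 m/s² × 5823 m = 1.497×10^8 Pa = 1.497 kbar
Total = 1.585 + 1.395 + 1.497 = 4.4758 kbar

4.48 kbar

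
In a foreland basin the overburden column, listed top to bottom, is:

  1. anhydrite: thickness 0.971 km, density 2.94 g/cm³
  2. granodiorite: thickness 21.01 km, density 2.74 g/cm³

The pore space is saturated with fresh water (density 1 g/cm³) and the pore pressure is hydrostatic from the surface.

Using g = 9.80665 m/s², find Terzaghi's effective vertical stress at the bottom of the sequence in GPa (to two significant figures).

0.38 GPa

Overburden (lithostatic) stress σ_v:
anhydrite: 2940 kg/m³ × 9.80665 m/s² × 971 m = 2.800×10^7 Pa = 28.00 MPa
granodiorite: 2740 kg/m³ × 9.80665 m/s² × 21010 m = 5.645×10^8 Pa = 564.5 MPa
Total = 28.00 + 564.5 = 592.54 MPa
Pore pressure P_p = 1000 kg/m³ × 9.80665 m/s² × 21981 m = 2.156×10^8 Pa = 215.6 MPa
Effective stress σ' = σ_v − P_p = 592.5 − 215.6 = 376.98 MPa = 0.37698 GPa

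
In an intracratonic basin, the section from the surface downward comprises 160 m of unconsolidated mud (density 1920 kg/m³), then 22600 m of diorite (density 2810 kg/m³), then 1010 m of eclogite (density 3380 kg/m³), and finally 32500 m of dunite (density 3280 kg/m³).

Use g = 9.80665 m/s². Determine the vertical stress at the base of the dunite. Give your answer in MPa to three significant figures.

1700 MPa

unconsolidated mud: 1920 kg/m³ × 9.80665 m/s² × 160 m = 3.013×10^6 Pa = 3.013 MPa
diorite: 2810 kg/m³ × 9.80665 m/s² × 22600 m = 6.228×10^8 Pa = 622.8 MPa
eclogite: 3380 kg/m³ × 9.80665 m/s² × 1010 m = 3.348×10^7 Pa = 33.48 MPa
dunite: 3280 kg/m³ × 9.80665 m/s² × 32500 m = 1.045×10^9 Pa = 1045 MPa
Total = 3.013 + 622.8 + 33.48 + 1045 = 1704.7 MPa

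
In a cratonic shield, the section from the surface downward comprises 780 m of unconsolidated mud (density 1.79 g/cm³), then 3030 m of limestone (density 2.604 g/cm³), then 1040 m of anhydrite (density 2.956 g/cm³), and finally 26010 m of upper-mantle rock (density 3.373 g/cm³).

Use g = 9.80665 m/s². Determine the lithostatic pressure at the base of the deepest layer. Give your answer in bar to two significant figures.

unconsolidated mud: 1790 kg/m³ × 9.80665 m/s² × 780 m = 1.369×10^7 Pa = 136.9 bar
limestone: 2604 kg/m³ × 9.80665 m/s² × 3030 m = 7.738×10^7 Pa = 773.8 bar
anhydrite: 2956 kg/m³ × 9.80665 m/s² × 1040 m = 3.015×10^7 Pa = 301.5 bar
upper-mantle rock: 3373 kg/m³ × 9.80665 m/s² × 26010 m = 8.604×10^8 Pa = 8604 bar
Total = 136.9 + 773.8 + 301.5 + 8604 = 9815.7 bar

9800 bar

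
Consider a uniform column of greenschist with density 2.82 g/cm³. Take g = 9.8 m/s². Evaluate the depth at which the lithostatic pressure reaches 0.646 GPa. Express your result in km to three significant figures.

h = P/(ρg) = 0.646 GPa / (2820 kg/m³ × 9.8 m/s²) = 6.460×10^8 Pa / 27636 Pa/m = 23375 m
= 23.375 km

23.4 km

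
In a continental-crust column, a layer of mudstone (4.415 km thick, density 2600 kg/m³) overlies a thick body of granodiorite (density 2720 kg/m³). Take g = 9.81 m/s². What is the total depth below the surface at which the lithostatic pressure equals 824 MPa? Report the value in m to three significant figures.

Pressure at base of upper layers: 2600×9.81×4415 = 1.126×10^8 Pa = 112.6 MPa
Remaining pressure to be supplied by granodiorite: 8.240×10^8 − 1.126×10^8 = 7.114×10^8 Pa
Additional depth in granodiorite = 7.114×10^8 Pa / (2720 kg/m³ × 9.81 m/s²) = 26661 m
Total depth = 4415 m + 26661 m = 31076 m

31100 m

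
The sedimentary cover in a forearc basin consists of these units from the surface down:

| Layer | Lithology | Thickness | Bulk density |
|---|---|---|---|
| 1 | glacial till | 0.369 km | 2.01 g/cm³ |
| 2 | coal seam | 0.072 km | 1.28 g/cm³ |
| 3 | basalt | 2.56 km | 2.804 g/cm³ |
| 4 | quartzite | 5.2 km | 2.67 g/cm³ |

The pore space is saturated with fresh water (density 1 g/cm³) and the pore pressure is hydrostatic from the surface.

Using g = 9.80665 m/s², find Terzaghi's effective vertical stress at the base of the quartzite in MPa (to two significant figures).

Overburden (lithostatic) stress σ_v:
glacial till: 2010 kg/m³ × 9.80665 m/s² × 369 m = 7.273×10^6 Pa = 7.273 MPa
coal seam: 1280 kg/m³ × 9.80665 m/s² × 72 m = 9.038×10^5 Pa = 0.9038 MPa
basalt: 2804 kg/m³ × 9.80665 m/s² × 2560 m = 7.039×10^7 Pa = 70.39 MPa
quartzite: 2670 kg/m³ × 9.80665 m/s² × 5200 m = 1.362×10^8 Pa = 136.2 MPa
Total = 7.273 + 0.9038 + 70.39 + 136.2 = 214.73 MPa
Pore pressure P_p = 1000 kg/m³ × 9.80665 m/s² × 8201 m = 8.042×10^7 Pa = 80.42 MPa
Effective stress σ' = σ_v − P_p = 214.7 − 80.42 = 134.30 MPa

130 MPa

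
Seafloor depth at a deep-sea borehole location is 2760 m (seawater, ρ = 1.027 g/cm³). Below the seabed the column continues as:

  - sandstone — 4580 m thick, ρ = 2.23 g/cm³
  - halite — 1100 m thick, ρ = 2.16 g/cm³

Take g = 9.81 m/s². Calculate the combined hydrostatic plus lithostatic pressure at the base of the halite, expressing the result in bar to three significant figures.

seawater: 1027 kg/m³ × 9.81 m/s² × 2760 m = 2.781×10^7 Pa = 278.1 bar
sandstone: 2230 kg/m³ × 9.81 m/s² × 4580 m = 1.002×10^8 Pa = 1002 bar
halite: 2160 kg/m³ × 9.81 m/s² × 1100 m = 2.331×10^7 Pa = 233.1 bar
Total = 278.1 + 1002 + 233.1 = 1513.1 bar

1510 bar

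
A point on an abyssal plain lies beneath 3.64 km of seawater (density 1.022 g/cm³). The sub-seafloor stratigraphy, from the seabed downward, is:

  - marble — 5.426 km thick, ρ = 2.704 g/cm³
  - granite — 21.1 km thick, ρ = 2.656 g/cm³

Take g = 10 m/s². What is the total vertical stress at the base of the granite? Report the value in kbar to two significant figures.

7.4 kbar

seawater: 1022 kg/m³ × 10 m/s² × 3640 m = 3.720×10^7 Pa = 0.3720 kbar
marble: 2704 kg/m³ × 10 m/s² × 5426 m = 1.467×10^8 Pa = 1.467 kbar
granite: 2656 kg/m³ × 10 m/s² × 21100 m = 5.604×10^8 Pa = 5.604 kbar
Total = 0.3720 + 1.467 + 5.604 = 7.4434 kbar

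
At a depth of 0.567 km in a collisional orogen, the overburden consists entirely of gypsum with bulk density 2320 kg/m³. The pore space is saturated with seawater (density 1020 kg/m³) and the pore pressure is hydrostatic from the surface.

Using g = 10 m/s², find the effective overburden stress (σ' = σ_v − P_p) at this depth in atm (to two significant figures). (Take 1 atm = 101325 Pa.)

Overburden (lithostatic) stress σ_v:
gypsum: 2320 kg/m³ × 10 m/s² × 567 m = 1.315×10^7 Pa = 13.15 MPa
Pore pressure P_p = 1020 kg/m³ × 10 m/s² × 567 m = 5.783×10^6 Pa = 5.783 MPa
Effective stress σ' = σ_v − P_p = 13.15 − 5.783 = 7.3710 MPa = 72.746 atm

73 atm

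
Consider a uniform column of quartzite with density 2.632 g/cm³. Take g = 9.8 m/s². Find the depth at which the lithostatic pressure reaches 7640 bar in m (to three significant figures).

h = P/(ρg) = 7640 bar / (2632 kg/m³ × 9.8 m/s²) = 7.640×10^8 Pa / 25794 Pa/m = 29620 m

29600 m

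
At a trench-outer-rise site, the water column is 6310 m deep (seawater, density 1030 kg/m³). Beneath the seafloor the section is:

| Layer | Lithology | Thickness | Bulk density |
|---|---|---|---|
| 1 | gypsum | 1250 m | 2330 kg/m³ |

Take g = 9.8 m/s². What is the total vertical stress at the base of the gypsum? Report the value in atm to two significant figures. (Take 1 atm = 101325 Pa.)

910 atm

seawater: 1030 kg/m³ × 9.8 m/s² × 6310 m = 6.369×10^7 Pa = 628.6 atm
gypsum: 2330 kg/m³ × 9.8 m/s² × 1250 m = 2.854×10^7 Pa = 281.7 atm
Total = 628.6 + 281.7 = 910.29 atm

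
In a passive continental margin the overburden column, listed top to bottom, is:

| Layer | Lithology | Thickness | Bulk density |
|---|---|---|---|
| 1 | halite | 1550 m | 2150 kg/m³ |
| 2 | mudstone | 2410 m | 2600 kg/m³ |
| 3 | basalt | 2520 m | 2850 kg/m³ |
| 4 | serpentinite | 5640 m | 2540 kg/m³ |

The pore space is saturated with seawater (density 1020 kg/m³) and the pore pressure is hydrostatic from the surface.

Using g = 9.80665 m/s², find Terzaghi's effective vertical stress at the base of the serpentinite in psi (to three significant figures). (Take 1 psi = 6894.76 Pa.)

Overburden (lithostatic) stress σ_v:
halite: 2150 kg/m³ × 9.80665 m/s² × 1550 m = 3.268×10^7 Pa = 32.68 MPa
mudstone: 2600 kg/m³ × 9.80665 m/s² × 2410 m = 6.145×10^7 Pa = 61.45 MPa
basalt: 2850 kg/m³ × 9.80665 m/s² × 2520 m = 7.043×10^7 Pa = 70.43 MPa
serpentinite: 2540 kg/m³ × 9.80665 m/s² × 5640 m = 1.405×10^8 Pa = 140.5 MPa
Total = 32.68 + 61.45 + 70.43 + 140.5 = 305.05 MPa
Pore pressure P_p = 1020 kg/m³ × 9.80665 m/s² × 12120 m = 1.212×10^8 Pa = 121.2 MPa
Effective stress σ' = σ_v − P_p = 305.0 − 121.2 = 183.81 MPa = 26660 psi

26700 psi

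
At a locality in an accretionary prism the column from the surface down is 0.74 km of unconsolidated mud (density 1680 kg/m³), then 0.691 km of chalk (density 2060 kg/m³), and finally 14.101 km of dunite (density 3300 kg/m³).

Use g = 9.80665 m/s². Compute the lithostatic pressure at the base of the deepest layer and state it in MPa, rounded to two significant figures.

480 MPa

unconsolidated mud: 1680 kg/m³ × 9.80665 m/s² × 740 m = 1.219×10^7 Pa = 12.19 MPa
chalk: 2060 kg/m³ × 9.80665 m/s² × 691 m = 1.396×10^7 Pa = 13.96 MPa
dunite: 3300 kg/m³ × 9.80665 m/s² × 14101 m = 4.563×10^8 Pa = 456.3 MPa
Total = 12.19 + 13.96 + 456.3 = 482.49 MPa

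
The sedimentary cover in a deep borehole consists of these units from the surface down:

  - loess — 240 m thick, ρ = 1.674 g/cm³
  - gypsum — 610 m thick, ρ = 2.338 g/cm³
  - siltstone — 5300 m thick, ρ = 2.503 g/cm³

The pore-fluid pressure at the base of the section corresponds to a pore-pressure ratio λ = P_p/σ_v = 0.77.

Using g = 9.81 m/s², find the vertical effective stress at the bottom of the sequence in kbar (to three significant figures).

0.341 kbar

Overburden (lithostatic) stress σ_v:
loess: 1674 kg/m³ × 9.81 m/s² × 240 m = 3.941×10^6 Pa = 3.941 MPa
gypsum: 2338 kg/m³ × 9.81 m/s² × 610 m = 1.399×10^7 Pa = 13.99 MPa
siltstone: 2503 kg/m³ × 9.81 m/s² × 5300 m = 1.301×10^8 Pa = 130.1 MPa
Total = 3.941 + 13.99 + 130.1 = 148.07 MPa
Pore pressure P_p = λ·σ_v = 0.77 × 148.1 MPa = 114.0 MPa
Effective stress σ' = σ_v − P_p = 148.1 − 114.0 = 34.056 MPa = 0.34056 kbar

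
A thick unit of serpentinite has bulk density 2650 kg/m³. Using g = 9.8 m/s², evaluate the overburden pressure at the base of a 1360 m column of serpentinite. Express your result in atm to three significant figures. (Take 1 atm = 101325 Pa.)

serpentinite: 2650 kg/m³ × 9.8 m/s² × 1360 m = 3.532×10^7 Pa = 348.6 atm

349 atm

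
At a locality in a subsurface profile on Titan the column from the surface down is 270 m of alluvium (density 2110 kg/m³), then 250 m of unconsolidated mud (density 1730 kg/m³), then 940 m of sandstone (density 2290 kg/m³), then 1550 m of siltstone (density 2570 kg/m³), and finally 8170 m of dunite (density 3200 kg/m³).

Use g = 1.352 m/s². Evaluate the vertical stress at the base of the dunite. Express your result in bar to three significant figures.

450 bar

alluvium: 2110 kg/m³ × 1.352 m/s² × 270 m = 7.702×10^5 Pa = 7.702 bar
unconsolidated mud: 1730 kg/m³ × 1.352 m/s² × 250 m = 5.847×10^5 Pa = 5.847 bar
sandstone: 2290 kg/m³ × 1.352 m/s² × 940 m = 2.910×10^6 Pa = 29.10 bar
siltstone: 2570 kg/m³ × 1.352 m/s² × 1550 m = 5.386×10^6 Pa = 53.86 bar
dunite: 3200 kg/m³ × 1.352 m/s² × 8170 m = 3.535×10^7 Pa = 353.5 bar
Total = 7.702 + 5.847 + 29.10 + 53.86 + 353.5 = 449.98 bar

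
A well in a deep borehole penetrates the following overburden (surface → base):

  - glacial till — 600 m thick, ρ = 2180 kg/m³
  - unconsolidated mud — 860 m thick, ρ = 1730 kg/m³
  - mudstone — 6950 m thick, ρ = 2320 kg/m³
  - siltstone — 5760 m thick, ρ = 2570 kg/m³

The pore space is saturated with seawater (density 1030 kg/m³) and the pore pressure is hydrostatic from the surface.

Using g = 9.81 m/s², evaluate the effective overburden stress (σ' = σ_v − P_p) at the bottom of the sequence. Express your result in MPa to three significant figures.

188 MPa

Overburden (lithostatic) stress σ_v:
glacial till: 2180 kg/m³ × 9.81 m/s² × 600 m = 1.283×10^7 Pa = 12.83 MPa
unconsolidated mud: 1730 kg/m³ × 9.81 m/s² × 860 m = 1.460×10^7 Pa = 14.60 MPa
mudstone: 2320 kg/m³ × 9.81 m/s² × 6950 m = 1.582×10^8 Pa = 158.2 MPa
siltstone: 2570 kg/m³ × 9.81 m/s² × 5760 m = 1.452×10^8 Pa = 145.2 MPa
Total = 12.83 + 14.60 + 158.2 + 145.2 = 330.82 MPa
Pore pressure P_p = 1030 kg/m³ × 9.81 m/s² × 14170 m = 1.432×10^8 Pa = 143.2 MPa
Effective stress σ' = σ_v − P_p = 330.8 − 143.2 = 187.64 MPa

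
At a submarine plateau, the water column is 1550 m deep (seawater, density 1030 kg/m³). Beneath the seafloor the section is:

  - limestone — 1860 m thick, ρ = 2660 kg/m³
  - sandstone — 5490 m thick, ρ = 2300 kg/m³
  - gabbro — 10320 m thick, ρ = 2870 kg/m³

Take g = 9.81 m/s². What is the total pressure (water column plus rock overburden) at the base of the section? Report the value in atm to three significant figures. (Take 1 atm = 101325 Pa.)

seawater: 1030 kg/m³ × 9.81 m/s² × 1550 m = 1.566×10^7 Pa = 154.6 atm
limestone: 2660 kg/m³ × 9.81 m/s² × 1860 m = 4.854×10^7 Pa = 479.0 atm
sandstone: 2300 kg/m³ × 9.81 m/s² × 5490 m = 1.239×10^8 Pa = 1223 atm
gabbro: 2870 kg/m³ × 9.81 m/s² × 10320 m = 2.906×10^8 Pa = 2868 atm
Total = 154.6 + 479.0 + 1223 + 2868 = 4723.7 atm

4720 atm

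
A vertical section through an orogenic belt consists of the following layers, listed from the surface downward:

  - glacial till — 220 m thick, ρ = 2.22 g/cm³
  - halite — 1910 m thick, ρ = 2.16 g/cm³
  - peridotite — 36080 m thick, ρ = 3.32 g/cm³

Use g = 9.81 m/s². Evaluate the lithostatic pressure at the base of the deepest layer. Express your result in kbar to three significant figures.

glacial till: 2220 kg/m³ × 9.81 m/s² × 220 m = 4.791×10^6 Pa = 0.04791 kbar
halite: 2160 kg/m³ × 9.81 m/s² × 1910 m = 4.047×10^7 Pa = 0.4047 kbar
peridotite: 3320 kg/m³ × 9.81 m/s² × 36080 m = 1.175×10^9 Pa = 11.75 kbar
Total = 0.04791 + 0.4047 + 11.75 = 12.204 kbar

12.2 kbar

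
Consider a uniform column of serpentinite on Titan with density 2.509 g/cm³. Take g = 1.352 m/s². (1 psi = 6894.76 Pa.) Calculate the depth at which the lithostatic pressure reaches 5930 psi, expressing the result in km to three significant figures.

h = P/(ρg) = 5930 psi / (2509 kg/m³ × 1.352 m/s²) = 4.089×10^7 Pa / 3392.2 Pa/m = 12053 m
= 12.053 km

12.1 km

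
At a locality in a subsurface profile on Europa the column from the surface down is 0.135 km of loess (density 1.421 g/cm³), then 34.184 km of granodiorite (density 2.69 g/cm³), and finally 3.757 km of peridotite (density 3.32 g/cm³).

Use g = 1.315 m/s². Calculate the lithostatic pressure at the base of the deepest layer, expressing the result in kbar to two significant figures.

1.4 kbar

loess: 1421 kg/m³ × 1.315 m/s² × 135 m = 2.523×10^5 Pa = 2.523×10^-3 kbar
granodiorite: 2690 kg/m³ × 1.315 m/s² × 34184 m = 1.209×10^8 Pa = 1.209 kbar
peridotite: 3320 kg/m³ × 1.315 m/s² × 3757 m = 1.640×10^7 Pa = 0.1640 kbar
Total = 2.523×10^-3 + 1.209 + 0.1640 = 1.3758 kbar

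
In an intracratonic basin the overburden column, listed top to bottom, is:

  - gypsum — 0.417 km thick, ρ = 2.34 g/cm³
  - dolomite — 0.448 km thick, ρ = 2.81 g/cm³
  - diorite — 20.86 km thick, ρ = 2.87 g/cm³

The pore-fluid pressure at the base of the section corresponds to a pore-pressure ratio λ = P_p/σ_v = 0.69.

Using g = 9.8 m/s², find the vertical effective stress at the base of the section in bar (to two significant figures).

1900 bar

Overburden (lithostatic) stress σ_v:
gypsum: 2340 kg/m³ × 9.8 m/s² × 417 m = 9.563×10^6 Pa = 9.563 MPa
dolomite: 2810 kg/m³ × 9.8 m/s² × 448 m = 1.234×10^7 Pa = 12.34 MPa
diorite: 2870 kg/m³ × 9.8 m/s² × 20860 m = 5.867×10^8 Pa = 586.7 MPa
Total = 9.563 + 12.34 + 586.7 = 608.61 MPa
Pore pressure P_p = λ·σ_v = 0.69 × 608.6 MPa = 419.9 MPa
Effective stress σ' = σ_v − P_p = 608.6 − 419.9 = 188.67 MPa = 1886.7 bar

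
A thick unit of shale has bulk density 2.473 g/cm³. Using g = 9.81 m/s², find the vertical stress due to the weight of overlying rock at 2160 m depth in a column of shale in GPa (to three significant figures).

0.0524 GPa

shale: 2473 kg/m³ × 9.81 m/s² × 2160 m = 5.240×10^7 Pa = 0.05240 GPa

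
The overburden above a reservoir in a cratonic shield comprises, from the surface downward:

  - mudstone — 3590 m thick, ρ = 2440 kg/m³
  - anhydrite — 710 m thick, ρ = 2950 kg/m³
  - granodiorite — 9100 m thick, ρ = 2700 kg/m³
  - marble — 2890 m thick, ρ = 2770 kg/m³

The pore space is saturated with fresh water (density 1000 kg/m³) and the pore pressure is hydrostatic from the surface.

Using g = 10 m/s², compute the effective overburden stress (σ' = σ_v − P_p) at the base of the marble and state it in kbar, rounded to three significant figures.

Overburden (lithostatic) stress σ_v:
mudstone: 2440 kg/m³ × 10 m/s² × 3590 m = 8.760×10^7 Pa = 87.60 MPa
anhydrite: 2950 kg/m³ × 10 m/s² × 710 m = 2.095×10^7 Pa = 20.95 MPa
granodiorite: 2700 kg/m³ × 10 m/s² × 9100 m = 2.457×10^8 Pa = 245.7 MPa
marble: 2770 kg/m³ × 10 m/s² × 2890 m = 8.005×10^7 Pa = 80.05 MPa
Total = 87.60 + 20.95 + 245.7 + 80.05 = 434.29 MPa
Pore pressure P_p = 1000 kg/m³ × 10 m/s² × 16290 m = 1.629×10^8 Pa = 162.9 MPa
Effective stress σ' = σ_v − P_p = 434.3 − 162.9 = 271.39 MPa = 2.7139 kbar

2.71 kbar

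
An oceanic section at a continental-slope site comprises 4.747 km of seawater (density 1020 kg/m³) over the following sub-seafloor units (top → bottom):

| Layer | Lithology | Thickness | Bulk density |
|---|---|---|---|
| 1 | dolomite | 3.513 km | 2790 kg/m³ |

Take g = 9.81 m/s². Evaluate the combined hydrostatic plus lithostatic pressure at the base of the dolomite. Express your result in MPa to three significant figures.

seawater: 1020 kg/m³ × 9.81 m/s² × 4747 m = 4.750×10^7 Pa = 47.50 MPa
dolomite: 2790 kg/m³ × 9.81 m/s² × 3513 m = 9.615×10^7 Pa = 96.15 MPa
Total = 47.50 + 96.15 = 143.65 MPa

144 MPa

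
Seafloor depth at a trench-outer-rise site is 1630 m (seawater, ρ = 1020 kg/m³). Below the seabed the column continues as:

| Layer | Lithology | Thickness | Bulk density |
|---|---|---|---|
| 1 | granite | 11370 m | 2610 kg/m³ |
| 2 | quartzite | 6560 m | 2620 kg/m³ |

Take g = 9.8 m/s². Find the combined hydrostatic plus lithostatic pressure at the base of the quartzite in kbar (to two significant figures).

4.8 kbar

seawater: 1020 kg/m³ × 9.8 m/s² × 1630 m = 1.629×10^7 Pa = 0.1629 kbar
granite: 2610 kg/m³ × 9.8 m/s² × 11370 m = 2.908×10^8 Pa = 2.908 kbar
quartzite: 2620 kg/m³ × 9.8 m/s² × 6560 m = 1.684×10^8 Pa = 1.684 kbar
Total = 0.1629 + 2.908 + 1.684 = 4.7555 kbar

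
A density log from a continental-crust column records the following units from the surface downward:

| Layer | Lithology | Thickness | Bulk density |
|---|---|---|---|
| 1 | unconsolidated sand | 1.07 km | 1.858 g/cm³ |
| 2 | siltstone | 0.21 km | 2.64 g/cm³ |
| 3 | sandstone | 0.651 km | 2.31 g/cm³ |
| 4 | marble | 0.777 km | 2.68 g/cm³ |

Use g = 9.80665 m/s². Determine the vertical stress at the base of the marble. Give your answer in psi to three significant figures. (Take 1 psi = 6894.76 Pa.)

8720 psi

unconsolidated sand: 1858 kg/m³ × 9.80665 m/s² × 1070 m = 1.950×10^7 Pa = 2828 psi
siltstone: 2640 kg/m³ × 9.80665 m/s² × 210 m = 5.437×10^6 Pa = 788.5 psi
sandstone: 2310 kg/m³ × 9.80665 m/s² × 651 m = 1.475×10^7 Pa = 2139 psi
marble: 2680 kg/m³ × 9.80665 m/s² × 777 m = 2.042×10^7 Pa = 2962 psi
Total = 2828 + 788.5 + 2139 + 2962 = 8717.0 psi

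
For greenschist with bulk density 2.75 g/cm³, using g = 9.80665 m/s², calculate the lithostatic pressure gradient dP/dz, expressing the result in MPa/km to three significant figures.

27.0 MPa/km

dP/dz = ρg = 2750 kg/m³ × 9.80665 m/s² = 26968 Pa/m
= 26968 Pa/m × (1 MPa/km / 1000.0 Pa/m) = 26.968 MPa/km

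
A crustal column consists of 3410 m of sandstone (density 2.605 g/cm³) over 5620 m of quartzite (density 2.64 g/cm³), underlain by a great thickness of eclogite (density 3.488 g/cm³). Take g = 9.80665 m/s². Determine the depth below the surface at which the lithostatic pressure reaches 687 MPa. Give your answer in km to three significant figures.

22.3 km

Pressure at base of upper layers: 2605×9.80665×3410 + 2640×9.80665×5620 = 2.326×10^8 Pa = 232.6 MPa
Remaining pressure to be supplied by eclogite: 6.870×10^8 − 2.326×10^8 = 4.544×10^8 Pa
Additional depth in eclogite = 4.544×10^8 Pa / (3488 kg/m³ × 9.80665 m/s²) = 13284 m
Total depth = 9030 m + 13284 m = 22314 m
= 22.314 km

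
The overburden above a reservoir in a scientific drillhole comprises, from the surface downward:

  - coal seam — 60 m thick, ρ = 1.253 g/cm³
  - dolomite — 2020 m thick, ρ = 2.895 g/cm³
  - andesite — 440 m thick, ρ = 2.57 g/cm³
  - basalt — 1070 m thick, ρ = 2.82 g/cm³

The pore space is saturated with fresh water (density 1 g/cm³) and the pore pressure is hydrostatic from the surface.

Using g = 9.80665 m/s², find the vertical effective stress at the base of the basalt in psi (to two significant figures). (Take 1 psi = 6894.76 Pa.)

Overburden (lithostatic) stress σ_v:
coal seam: 1253 kg/m³ × 9.80665 m/s² × 60 m = 7.373×10^5 Pa = 0.7373 MPa
dolomite: 2895 kg/m³ × 9.80665 m/s² × 2020 m = 5.735×10^7 Pa = 57.35 MPa
andesite: 2570 kg/m³ × 9.80665 m/s² × 440 m = 1.109×10^7 Pa = 11.09 MPa
basalt: 2820 kg/m³ × 9.80665 m/s² × 1070 m = 2.959×10^7 Pa = 29.59 MPa
Total = 0.7373 + 57.35 + 11.09 + 29.59 = 98.766 MPa
Pore pressure P_p = 1000 kg/m³ × 9.80665 m/s² × 3590 m = 3.521×10^7 Pa = 35.21 MPa
Effective stress σ' = σ_v − P_p = 98.77 − 35.21 = 63.560 MPa = 9218.5 psi

9200 psi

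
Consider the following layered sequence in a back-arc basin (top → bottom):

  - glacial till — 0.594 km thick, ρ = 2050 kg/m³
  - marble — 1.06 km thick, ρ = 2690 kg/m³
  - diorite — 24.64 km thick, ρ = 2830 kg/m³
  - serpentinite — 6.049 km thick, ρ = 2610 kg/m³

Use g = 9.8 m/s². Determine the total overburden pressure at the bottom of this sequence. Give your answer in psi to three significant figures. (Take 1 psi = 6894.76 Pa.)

127000 psi

glacial till: 2050 kg/m³ × 9.8 m/s² × 594 m = 1.193×10^7 Pa = 1731 psi
marble: 2690 kg/m³ × 9.8 m/s² × 1060 m = 2.794×10^7 Pa = 4053 psi
diorite: 2830 kg/m³ × 9.8 m/s² × 24640 m = 6.834×10^8 Pa = 99114 psi
serpentinite: 2610 kg/m³ × 9.8 m/s² × 6049 m = 1.547×10^8 Pa = 22440 psi
Total = 1731 + 4053 + 99114 + 22440 = 1.2734×10^5 psi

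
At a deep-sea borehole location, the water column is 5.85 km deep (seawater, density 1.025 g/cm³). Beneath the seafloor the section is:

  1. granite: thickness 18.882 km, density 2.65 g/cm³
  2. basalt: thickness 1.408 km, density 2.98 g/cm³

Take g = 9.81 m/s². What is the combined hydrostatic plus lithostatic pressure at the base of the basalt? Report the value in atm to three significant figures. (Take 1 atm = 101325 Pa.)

5830 atm

seawater: 1025 kg/m³ × 9.81 m/s² × 5850 m = 5.882×10^7 Pa = 580.5 atm
granite: 2650 kg/m³ × 9.81 m/s² × 18882 m = 4.909×10^8 Pa = 4844 atm
basalt: 2980 kg/m³ × 9.81 m/s² × 1408 m = 4.116×10^7 Pa = 406.2 atm
Total = 580.5 + 4844 + 406.2 = 5831.2 atm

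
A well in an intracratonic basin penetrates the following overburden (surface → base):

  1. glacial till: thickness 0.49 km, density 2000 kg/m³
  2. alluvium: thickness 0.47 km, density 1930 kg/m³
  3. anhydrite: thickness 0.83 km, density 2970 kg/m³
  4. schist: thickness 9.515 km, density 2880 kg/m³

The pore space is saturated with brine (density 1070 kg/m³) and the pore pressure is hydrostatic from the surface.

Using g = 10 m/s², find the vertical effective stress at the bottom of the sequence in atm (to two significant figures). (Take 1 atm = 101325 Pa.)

1900 atm

Overburden (lithostatic) stress σ_v:
glacial till: 2000 kg/m³ × 10 m/s² × 490 m = 9.800×10^6 Pa = 9.800 MPa
alluvium: 1930 kg/m³ × 10 m/s² × 470 m = 9.071×10^6 Pa = 9.071 MPa
anhydrite: 2970 kg/m³ × 10 m/s² × 830 m = 2.465×10^7 Pa = 24.65 MPa
schist: 2880 kg/m³ × 10 m/s² × 9515 m = 2.740×10^8 Pa = 274.0 MPa
Total = 9.800 + 9.071 + 24.65 + 274.0 = 317.55 MPa
Pore pressure P_p = 1070 kg/m³ × 10 m/s² × 11305 m = 1.210×10^8 Pa = 121.0 MPa
Effective stress σ' = σ_v − P_p = 317.6 − 121.0 = 196.59 MPa = 1940.2 atm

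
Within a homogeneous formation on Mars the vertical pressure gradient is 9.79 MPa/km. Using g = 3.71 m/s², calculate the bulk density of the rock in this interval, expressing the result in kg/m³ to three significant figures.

2640 kg/m³

ρ = (dP/dz)/g = 9.79 MPa/km / 3.71 m/s² = 9790.0 Pa/m / 3.71 m/s² = 2638.8 kg/m³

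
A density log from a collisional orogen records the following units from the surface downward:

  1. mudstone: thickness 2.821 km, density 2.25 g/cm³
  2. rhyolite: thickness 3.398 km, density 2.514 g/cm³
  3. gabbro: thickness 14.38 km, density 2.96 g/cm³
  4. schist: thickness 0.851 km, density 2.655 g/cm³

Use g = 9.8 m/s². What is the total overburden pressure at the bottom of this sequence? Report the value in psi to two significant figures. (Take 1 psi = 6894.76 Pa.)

mudstone: 2250 kg/m³ × 9.8 m/s² × 2821 m = 6.220×10^7 Pa = 9022 psi
rhyolite: 2514 kg/m³ × 9.8 m/s² × 3398 m = 8.372×10^7 Pa = 12142 psi
gabbro: 2960 kg/m³ × 9.8 m/s² × 14380 m = 4.171×10^8 Pa = 60500 psi
schist: 2655 kg/m³ × 9.8 m/s² × 851 m = 2.214×10^7 Pa = 3211 psi
Total = 9022 + 12142 + 60500 + 3211 = 84876 psi

85000 psi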